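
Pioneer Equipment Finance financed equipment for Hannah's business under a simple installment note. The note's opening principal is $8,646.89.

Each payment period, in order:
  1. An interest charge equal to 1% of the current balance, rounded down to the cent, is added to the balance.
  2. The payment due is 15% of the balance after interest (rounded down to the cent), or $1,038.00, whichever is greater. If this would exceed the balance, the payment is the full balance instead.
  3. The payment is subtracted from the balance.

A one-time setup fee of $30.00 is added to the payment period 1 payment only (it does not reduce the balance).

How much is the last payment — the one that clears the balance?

Payment period 1: $8,646.89 +$86.46 interest = $8,733.35; pay $1,310.00 (+ $30.00 fee) → $7,423.35
Payment period 2: $7,423.35 +$74.23 interest = $7,497.58; pay $1,124.63 → $6,372.95
Payment period 3: $6,372.95 +$63.72 interest = $6,436.67; pay $1,038.00 → $5,398.67
Payment period 4: $5,398.67 +$53.98 interest = $5,452.65; pay $1,038.00 → $4,414.65
Payment period 5: $4,414.65 +$44.14 interest = $4,458.79; pay $1,038.00 → $3,420.79
Payment period 6: $3,420.79 +$34.20 interest = $3,454.99; pay $1,038.00 → $2,416.99
Payment period 7: $2,416.99 +$24.16 interest = $2,441.15; pay $1,038.00 → $1,403.15
Payment period 8: $1,403.15 +$14.03 interest = $1,417.18; pay $1,038.00 → $379.18
Payment period 9: $379.18 +$3.79 interest = $382.97; pay $382.97 → $0.00

$382.97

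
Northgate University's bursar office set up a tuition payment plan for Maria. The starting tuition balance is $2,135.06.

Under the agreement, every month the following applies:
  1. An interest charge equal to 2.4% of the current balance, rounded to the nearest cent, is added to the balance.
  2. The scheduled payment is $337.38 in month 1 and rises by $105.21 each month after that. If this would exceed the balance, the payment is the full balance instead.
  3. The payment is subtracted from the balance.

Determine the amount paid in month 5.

$314.59

Month 1: opening $2,135.06; interest $51.24 → $2,186.30; payment $337.38; balance $1,848.92
Month 2: opening $1,848.92; interest $44.37 → $1,893.29; payment $442.59; balance $1,450.70
Month 3: opening $1,450.70; interest $34.82 → $1,485.52; payment $547.80; balance $937.72
Month 4: opening $937.72; interest $22.51 → $960.23; payment $653.01; balance $307.22
Month 5: opening $307.22; interest $7.37 → $314.59; payment $314.59; balance $0.00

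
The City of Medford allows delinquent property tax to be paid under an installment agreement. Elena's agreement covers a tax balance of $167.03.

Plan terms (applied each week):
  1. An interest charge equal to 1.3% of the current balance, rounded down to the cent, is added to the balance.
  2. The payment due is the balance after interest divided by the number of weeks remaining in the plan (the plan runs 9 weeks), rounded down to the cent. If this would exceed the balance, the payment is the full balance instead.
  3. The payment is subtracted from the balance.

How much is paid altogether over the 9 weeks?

# | Opening | Interest | Payment | End bal
1 | $167.03 | $2.17 | $18.80 | $150.40
2 | $150.40 | $1.95 | $19.04 | $133.31
3 | $133.31 | $1.73 | $19.29 | $115.75
4 | $115.75 | $1.50 | $19.54 | $97.71
5 | $97.71 | $1.27 | $19.79 | $79.19
6 | $79.19 | $1.02 | $20.05 | $60.16
7 | $60.16 | $0.78 | $20.31 | $40.63
8 | $40.63 | $0.52 | $20.57 | $20.58
9 | $20.58 | $0.26 | $20.84 | $0.00
Total paid: $178.23

$178.23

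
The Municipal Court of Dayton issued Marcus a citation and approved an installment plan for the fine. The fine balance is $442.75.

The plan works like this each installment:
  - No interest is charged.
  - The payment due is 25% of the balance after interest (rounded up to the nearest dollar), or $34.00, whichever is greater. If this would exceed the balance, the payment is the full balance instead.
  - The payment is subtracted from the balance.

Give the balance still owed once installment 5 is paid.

$103.75

Installment 1: $442.75 − $111.00 → $331.75
Installment 2: $331.75 − $83.00 → $248.75
Installment 3: $248.75 − $63.00 → $185.75
Installment 4: $185.75 − $47.00 → $138.75
Installment 5: $138.75 − $35.00 → $103.75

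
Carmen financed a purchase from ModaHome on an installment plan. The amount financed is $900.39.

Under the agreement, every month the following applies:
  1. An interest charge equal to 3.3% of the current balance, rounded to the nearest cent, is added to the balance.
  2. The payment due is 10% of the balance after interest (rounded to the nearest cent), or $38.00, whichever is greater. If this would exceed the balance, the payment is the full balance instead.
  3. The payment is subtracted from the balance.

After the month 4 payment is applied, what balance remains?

Month 1: $900.39 +$29.71 interest = $930.10; pay $93.01 → $837.09
Month 2: $837.09 +$27.62 interest = $864.71; pay $86.47 → $778.24
Month 3: $778.24 +$25.68 interest = $803.92; pay $80.39 → $723.53
Month 4: $723.53 +$23.88 interest = $747.41; pay $74.74 → $672.67

$672.67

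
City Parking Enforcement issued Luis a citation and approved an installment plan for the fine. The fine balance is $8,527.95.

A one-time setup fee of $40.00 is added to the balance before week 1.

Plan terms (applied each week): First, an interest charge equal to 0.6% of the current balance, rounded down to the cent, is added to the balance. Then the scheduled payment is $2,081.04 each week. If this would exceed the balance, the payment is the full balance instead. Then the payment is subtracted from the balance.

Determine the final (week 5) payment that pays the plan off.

$378.28

Week 1: $8,567.95 +$51.40 interest = $8,619.35; pay $2,081.04 → $6,538.31
Week 2: $6,538.31 +$39.22 interest = $6,577.53; pay $2,081.04 → $4,496.49
Week 3: $4,496.49 +$26.97 interest = $4,523.46; pay $2,081.04 → $2,442.42
Week 4: $2,442.42 +$14.65 interest = $2,457.07; pay $2,081.04 → $376.03
Week 5: $376.03 +$2.25 interest = $378.28; pay $378.28 → $0.00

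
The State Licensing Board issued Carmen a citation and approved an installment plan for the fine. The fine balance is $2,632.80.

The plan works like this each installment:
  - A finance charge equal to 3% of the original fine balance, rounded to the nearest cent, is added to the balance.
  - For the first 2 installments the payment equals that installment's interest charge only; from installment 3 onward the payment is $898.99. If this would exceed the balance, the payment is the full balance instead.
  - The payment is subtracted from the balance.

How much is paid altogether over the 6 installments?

$3,106.68

Installment 1: opening $2,632.80; interest $78.98 → $2,711.78; payment $78.98; balance $2,632.80
Installment 2: opening $2,632.80; interest $78.98 → $2,711.78; payment $78.98; balance $2,632.80
Installment 3: opening $2,632.80; interest $78.98 → $2,711.78; payment $898.99; balance $1,812.79
Installment 4: opening $1,812.79; interest $78.98 → $1,891.77; payment $898.99; balance $992.78
Installment 5: opening $992.78; interest $78.98 → $1,071.76; payment $898.99; balance $172.77
Installment 6: opening $172.77; interest $78.98 → $251.75; payment $251.75; balance $0.00
Total paid: $3,106.68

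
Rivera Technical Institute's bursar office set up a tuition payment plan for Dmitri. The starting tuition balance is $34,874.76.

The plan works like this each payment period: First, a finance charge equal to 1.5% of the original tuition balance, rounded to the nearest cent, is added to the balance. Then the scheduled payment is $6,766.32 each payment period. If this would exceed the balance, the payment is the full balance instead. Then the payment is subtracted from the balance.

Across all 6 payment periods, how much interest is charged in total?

$3,138.72

# | Opening | Interest | Payment | End bal
1 | $34,874.76 | $523.12 | $6,766.32 | $28,631.56
2 | $28,631.56 | $523.12 | $6,766.32 | $22,388.36
3 | $22,388.36 | $523.12 | $6,766.32 | $16,145.16
4 | $16,145.16 | $523.12 | $6,766.32 | $9,901.96
5 | $9,901.96 | $523.12 | $6,766.32 | $3,658.76
6 | $3,658.76 | $523.12 | $4,181.88 | $0.00
Total interest: $523.12 + $523.12 + $523.12 + $523.12 + $523.12 + $523.12 = $3,138.72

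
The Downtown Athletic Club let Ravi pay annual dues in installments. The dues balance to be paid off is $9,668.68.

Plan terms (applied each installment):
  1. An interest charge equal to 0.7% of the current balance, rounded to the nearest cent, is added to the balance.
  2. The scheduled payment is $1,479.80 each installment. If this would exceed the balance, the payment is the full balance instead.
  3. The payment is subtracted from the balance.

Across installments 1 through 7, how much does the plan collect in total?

$9,932.42

Installment 1: opening $9,668.68; interest $67.68 → $9,736.36; payment $1,479.80; balance $8,256.56
Installment 2: opening $8,256.56; interest $57.80 → $8,314.36; payment $1,479.80; balance $6,834.56
Installment 3: opening $6,834.56; interest $47.84 → $6,882.40; payment $1,479.80; balance $5,402.60
Installment 4: opening $5,402.60; interest $37.82 → $5,440.42; payment $1,479.80; balance $3,960.62
Installment 5: opening $3,960.62; interest $27.72 → $3,988.34; payment $1,479.80; balance $2,508.54
Installment 6: opening $2,508.54; interest $17.56 → $2,526.10; payment $1,479.80; balance $1,046.30
Installment 7: opening $1,046.30; interest $7.32 → $1,053.62; payment $1,053.62; balance $0.00
Total paid: $9,932.42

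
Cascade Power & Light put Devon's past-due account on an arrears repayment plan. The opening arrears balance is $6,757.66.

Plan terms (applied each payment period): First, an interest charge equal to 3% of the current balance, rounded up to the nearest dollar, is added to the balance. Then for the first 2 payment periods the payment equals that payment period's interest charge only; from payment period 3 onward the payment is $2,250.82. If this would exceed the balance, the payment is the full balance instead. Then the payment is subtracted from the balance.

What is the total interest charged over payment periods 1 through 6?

$843.00

Payment period 1: $6,757.66 +$203.00 interest = $6,960.66; pay $203.00 → $6,757.66
Payment period 2: $6,757.66 +$203.00 interest = $6,960.66; pay $203.00 → $6,757.66
Payment period 3: $6,757.66 +$203.00 interest = $6,960.66; pay $2,250.82 → $4,709.84
Payment period 4: $4,709.84 +$142.00 interest = $4,851.84; pay $2,250.82 → $2,601.02
Payment period 5: $2,601.02 +$79.00 interest = $2,680.02; pay $2,250.82 → $429.20
Payment period 6: $429.20 +$13.00 interest = $442.20; pay $442.20 → $0.00
Total interest: $203.00 + $203.00 + $203.00 + $142.00 + $79.00 + $13.00 = $843.00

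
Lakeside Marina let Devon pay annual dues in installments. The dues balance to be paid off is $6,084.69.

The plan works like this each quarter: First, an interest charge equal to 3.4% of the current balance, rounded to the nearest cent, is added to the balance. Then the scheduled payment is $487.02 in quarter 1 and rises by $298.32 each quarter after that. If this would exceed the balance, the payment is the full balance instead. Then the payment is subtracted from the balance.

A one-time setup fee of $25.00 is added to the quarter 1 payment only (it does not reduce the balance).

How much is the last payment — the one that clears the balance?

# | Opening | Interest | Payment | Fee | End bal
1 | $6,084.69 | $206.88 | $487.02 | $25.00 | $5,804.55
2 | $5,804.55 | $197.35 | $785.34 | — | $5,216.56
3 | $5,216.56 | $177.36 | $1,083.66 | — | $4,310.26
4 | $4,310.26 | $146.55 | $1,381.98 | — | $3,074.83
5 | $3,074.83 | $104.54 | $1,680.30 | — | $1,499.07
6 | $1,499.07 | $50.97 | $1,550.04 | — | $0.00

$1,550.04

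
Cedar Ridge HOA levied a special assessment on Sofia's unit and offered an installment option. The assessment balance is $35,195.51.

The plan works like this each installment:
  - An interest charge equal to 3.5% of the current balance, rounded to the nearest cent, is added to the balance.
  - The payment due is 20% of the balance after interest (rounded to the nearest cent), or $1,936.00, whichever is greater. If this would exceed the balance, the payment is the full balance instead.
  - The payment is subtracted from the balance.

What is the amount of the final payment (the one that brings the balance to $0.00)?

Installment 1: opening $35,195.51; interest $1,231.84 → $36,427.35; payment $7,285.47; balance $29,141.88
Installment 2: opening $29,141.88; interest $1,019.97 → $30,161.85; payment $6,032.37; balance $24,129.48
Installment 3: opening $24,129.48; interest $844.53 → $24,974.01; payment $4,994.80; balance $19,979.21
Installment 4: opening $19,979.21; interest $699.27 → $20,678.48; payment $4,135.70; balance $16,542.78
Installment 5: opening $16,542.78; interest $579.00 → $17,121.78; payment $3,424.36; balance $13,697.42
Installment 6: opening $13,697.42; interest $479.41 → $14,176.83; payment $2,835.37; balance $11,341.46
Installment 7: opening $11,341.46; interest $396.95 → $11,738.41; payment $2,347.68; balance $9,390.73
Installment 8: opening $9,390.73; interest $328.68 → $9,719.41; payment $1,943.88; balance $7,775.53
Installment 9: opening $7,775.53; interest $272.14 → $8,047.67; payment $1,936.00; balance $6,111.67
Installment 10: opening $6,111.67; interest $213.91 → $6,325.58; payment $1,936.00; balance $4,389.58
Installment 11: opening $4,389.58; interest $153.64 → $4,543.22; payment $1,936.00; balance $2,607.22
Installment 12: opening $2,607.22; interest $91.25 → $2,698.47; payment $1,936.00; balance $762.47
Installment 13: opening $762.47; interest $26.69 → $789.16; payment $789.16; balance $0.00

$789.16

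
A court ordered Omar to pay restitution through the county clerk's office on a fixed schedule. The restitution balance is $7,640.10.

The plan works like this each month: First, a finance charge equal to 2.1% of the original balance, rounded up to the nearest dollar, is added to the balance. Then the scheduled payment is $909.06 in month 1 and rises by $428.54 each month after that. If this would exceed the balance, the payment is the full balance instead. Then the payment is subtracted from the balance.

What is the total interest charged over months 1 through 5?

Month 1: opening $7,640.10; interest $161.00 → $7,801.10; payment $909.06; balance $6,892.04
Month 2: opening $6,892.04; interest $161.00 → $7,053.04; payment $1,337.60; balance $5,715.44
Month 3: opening $5,715.44; interest $161.00 → $5,876.44; payment $1,766.14; balance $4,110.30
Month 4: opening $4,110.30; interest $161.00 → $4,271.30; payment $2,194.68; balance $2,076.62
Month 5: opening $2,076.62; interest $161.00 → $2,237.62; payment $2,237.62; balance $0.00
Total interest: $161.00 + $161.00 + $161.00 + $161.00 + $161.00 = $805.00

$805.00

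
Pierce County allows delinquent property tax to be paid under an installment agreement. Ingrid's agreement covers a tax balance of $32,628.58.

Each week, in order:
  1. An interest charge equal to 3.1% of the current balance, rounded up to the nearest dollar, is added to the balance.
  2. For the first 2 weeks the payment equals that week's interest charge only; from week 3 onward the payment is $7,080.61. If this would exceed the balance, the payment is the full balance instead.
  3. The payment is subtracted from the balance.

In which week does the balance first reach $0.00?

Week 1: $32,628.58 +$1,012.00 interest = $33,640.58; pay $1,012.00 → $32,628.58
Week 2: $32,628.58 +$1,012.00 interest = $33,640.58; pay $1,012.00 → $32,628.58
Week 3: $32,628.58 +$1,012.00 interest = $33,640.58; pay $7,080.61 → $26,559.97
Week 4: $26,559.97 +$824.00 interest = $27,383.97; pay $7,080.61 → $20,303.36
Week 5: $20,303.36 +$630.00 interest = $20,933.36; pay $7,080.61 → $13,852.75
Week 6: $13,852.75 +$430.00 interest = $14,282.75; pay $7,080.61 → $7,202.14
Week 7: $7,202.14 +$224.00 interest = $7,426.14; pay $7,080.61 → $345.53
Week 8: $345.53 +$11.00 interest = $356.53; pay $356.53 → $0.00
Balance reaches $0.00 in week 8.

8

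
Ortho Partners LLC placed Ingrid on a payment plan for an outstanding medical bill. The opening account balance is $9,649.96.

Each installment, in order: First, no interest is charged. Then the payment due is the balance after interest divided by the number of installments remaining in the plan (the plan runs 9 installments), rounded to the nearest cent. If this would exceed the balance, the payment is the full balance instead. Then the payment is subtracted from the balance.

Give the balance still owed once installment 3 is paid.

Installment 1: opening $9,649.96; payment $1,072.22; balance $8,577.74
Installment 2: opening $8,577.74; payment $1,072.22; balance $7,505.52
Installment 3: opening $7,505.52; payment $1,072.22; balance $6,433.30

$6,433.30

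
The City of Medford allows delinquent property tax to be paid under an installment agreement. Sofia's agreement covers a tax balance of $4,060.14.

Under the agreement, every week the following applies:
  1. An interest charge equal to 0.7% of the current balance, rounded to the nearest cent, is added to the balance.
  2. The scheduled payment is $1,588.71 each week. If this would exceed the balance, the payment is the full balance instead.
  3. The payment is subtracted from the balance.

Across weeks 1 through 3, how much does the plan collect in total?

$4,112.56

Week 1: opening $4,060.14; interest $28.42 → $4,088.56; payment $1,588.71; balance $2,499.85
Week 2: opening $2,499.85; interest $17.50 → $2,517.35; payment $1,588.71; balance $928.64
Week 3: opening $928.64; interest $6.50 → $935.14; payment $935.14; balance $0.00
Total paid: $4,112.56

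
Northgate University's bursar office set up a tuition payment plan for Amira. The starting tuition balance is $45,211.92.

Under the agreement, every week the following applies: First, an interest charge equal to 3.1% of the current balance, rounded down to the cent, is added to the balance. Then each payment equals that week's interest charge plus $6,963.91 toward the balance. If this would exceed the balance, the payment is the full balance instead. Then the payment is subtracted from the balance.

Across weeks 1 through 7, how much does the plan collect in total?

# | Opening | Interest | Payment | End bal
1 | $45,211.92 | $1,401.56 | $8,365.47 | $38,248.01
2 | $38,248.01 | $1,185.68 | $8,149.59 | $31,284.10
3 | $31,284.10 | $969.80 | $7,933.71 | $24,320.19
4 | $24,320.19 | $753.92 | $7,717.83 | $17,356.28
5 | $17,356.28 | $538.04 | $7,501.95 | $10,392.37
6 | $10,392.37 | $322.16 | $7,286.07 | $3,428.46
7 | $3,428.46 | $106.28 | $3,534.74 | $0.00
Total paid: $50,489.36

$50,489.36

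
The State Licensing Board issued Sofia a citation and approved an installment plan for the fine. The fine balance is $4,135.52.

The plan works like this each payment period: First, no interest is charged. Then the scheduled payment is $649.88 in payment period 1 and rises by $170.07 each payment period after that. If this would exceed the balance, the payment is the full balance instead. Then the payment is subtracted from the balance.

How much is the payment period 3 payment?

$990.02

Payment period 1: $4,135.52 − $649.88 → $3,485.64
Payment period 2: $3,485.64 − $819.95 → $2,665.69
Payment period 3: $2,665.69 − $990.02 → $1,675.67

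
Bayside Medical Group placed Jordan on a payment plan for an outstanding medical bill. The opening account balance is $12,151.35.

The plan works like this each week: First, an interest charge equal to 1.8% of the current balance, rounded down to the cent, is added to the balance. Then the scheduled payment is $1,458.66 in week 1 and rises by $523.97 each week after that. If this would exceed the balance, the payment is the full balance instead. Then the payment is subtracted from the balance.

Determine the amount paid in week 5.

$3,554.54

Week 1: opening $12,151.35; interest $218.72 → $12,370.07; payment $1,458.66; balance $10,911.41
Week 2: opening $10,911.41; interest $196.40 → $11,107.81; payment $1,982.63; balance $9,125.18
Week 3: opening $9,125.18; interest $164.25 → $9,289.43; payment $2,506.60; balance $6,782.83
Week 4: opening $6,782.83; interest $122.09 → $6,904.92; payment $3,030.57; balance $3,874.35
Week 5: opening $3,874.35; interest $69.73 → $3,944.08; payment $3,554.54; balance $389.54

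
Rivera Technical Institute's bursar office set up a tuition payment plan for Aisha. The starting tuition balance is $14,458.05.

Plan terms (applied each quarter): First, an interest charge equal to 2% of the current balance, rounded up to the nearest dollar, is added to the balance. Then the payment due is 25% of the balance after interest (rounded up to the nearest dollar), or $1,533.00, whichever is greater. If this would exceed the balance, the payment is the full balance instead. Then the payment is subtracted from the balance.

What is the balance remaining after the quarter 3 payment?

# | Opening | Interest | Payment | End bal
1 | $14,458.05 | $290.00 | $3,688.00 | $11,060.05
2 | $11,060.05 | $222.00 | $2,821.00 | $8,461.05
3 | $8,461.05 | $170.00 | $2,158.00 | $6,473.05

$6,473.05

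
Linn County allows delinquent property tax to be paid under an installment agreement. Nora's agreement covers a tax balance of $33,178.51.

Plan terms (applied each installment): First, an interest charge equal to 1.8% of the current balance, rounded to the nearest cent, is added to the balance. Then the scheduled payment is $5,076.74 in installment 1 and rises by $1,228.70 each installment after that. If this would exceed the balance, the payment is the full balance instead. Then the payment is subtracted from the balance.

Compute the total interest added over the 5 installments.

$1,941.93

# | Opening | Interest | Payment | End bal
1 | $33,178.51 | $597.21 | $5,076.74 | $28,698.98
2 | $28,698.98 | $516.58 | $6,305.44 | $22,910.12
3 | $22,910.12 | $412.38 | $7,534.14 | $15,788.36
4 | $15,788.36 | $284.19 | $8,762.84 | $7,309.71
5 | $7,309.71 | $131.57 | $7,441.28 | $0.00
Total interest: $597.21 + $516.58 + $412.38 + $284.19 + $131.57 = $1,941.93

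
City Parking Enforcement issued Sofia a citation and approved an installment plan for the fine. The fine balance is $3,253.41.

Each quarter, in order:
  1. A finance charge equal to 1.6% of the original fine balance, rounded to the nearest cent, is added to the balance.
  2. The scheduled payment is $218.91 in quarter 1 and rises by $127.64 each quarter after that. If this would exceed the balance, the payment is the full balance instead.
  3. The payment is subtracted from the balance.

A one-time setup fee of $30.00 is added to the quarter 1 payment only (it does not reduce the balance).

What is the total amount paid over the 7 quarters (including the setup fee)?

Quarter 1: opening $3,253.41; interest $52.05 → $3,305.46; payment $218.91 (+ $30.00 fee); balance $3,086.55
Quarter 2: opening $3,086.55; interest $52.05 → $3,138.60; payment $346.55; balance $2,792.05
Quarter 3: opening $2,792.05; interest $52.05 → $2,844.10; payment $474.19; balance $2,369.91
Quarter 4: opening $2,369.91; interest $52.05 → $2,421.96; payment $601.83; balance $1,820.13
Quarter 5: opening $1,820.13; interest $52.05 → $1,872.18; payment $729.47; balance $1,142.71
Quarter 6: opening $1,142.71; interest $52.05 → $1,194.76; payment $857.11; balance $337.65
Quarter 7: opening $337.65; interest $52.05 → $389.70; payment $389.70; balance $0.00
Total paid: $3,647.76

$3,647.76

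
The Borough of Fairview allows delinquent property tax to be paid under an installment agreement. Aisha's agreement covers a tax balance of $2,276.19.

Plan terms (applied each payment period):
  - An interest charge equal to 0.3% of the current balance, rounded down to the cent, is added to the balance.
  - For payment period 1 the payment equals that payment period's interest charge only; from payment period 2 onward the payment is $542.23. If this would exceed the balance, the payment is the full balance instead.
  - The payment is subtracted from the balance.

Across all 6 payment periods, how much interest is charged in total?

$24.83

Payment period 1: $2,276.19 +$6.82 interest = $2,283.01; pay $6.82 → $2,276.19
Payment period 2: $2,276.19 +$6.82 interest = $2,283.01; pay $542.23 → $1,740.78
Payment period 3: $1,740.78 +$5.22 interest = $1,746.00; pay $542.23 → $1,203.77
Payment period 4: $1,203.77 +$3.61 interest = $1,207.38; pay $542.23 → $665.15
Payment period 5: $665.15 +$1.99 interest = $667.14; pay $542.23 → $124.91
Payment period 6: $124.91 +$0.37 interest = $125.28; pay $125.28 → $0.00
Total interest: $6.82 + $6.82 + $5.22 + $3.61 + $1.99 + $0.37 = $24.83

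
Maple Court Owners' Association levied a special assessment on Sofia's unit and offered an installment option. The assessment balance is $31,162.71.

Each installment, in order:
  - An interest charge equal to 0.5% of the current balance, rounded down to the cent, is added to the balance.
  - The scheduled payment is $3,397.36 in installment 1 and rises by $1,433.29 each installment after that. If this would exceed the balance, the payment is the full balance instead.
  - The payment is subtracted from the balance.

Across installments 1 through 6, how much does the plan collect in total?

$31,708.96

Installment 1: $31,162.71 +$155.81 interest = $31,318.52; pay $3,397.36 → $27,921.16
Installment 2: $27,921.16 +$139.60 interest = $28,060.76; pay $4,830.65 → $23,230.11
Installment 3: $23,230.11 +$116.15 interest = $23,346.26; pay $6,263.94 → $17,082.32
Installment 4: $17,082.32 +$85.41 interest = $17,167.73; pay $7,697.23 → $9,470.50
Installment 5: $9,470.50 +$47.35 interest = $9,517.85; pay $9,130.52 → $387.33
Installment 6: $387.33 +$1.93 interest = $389.26; pay $389.26 → $0.00
Total paid: $31,708.96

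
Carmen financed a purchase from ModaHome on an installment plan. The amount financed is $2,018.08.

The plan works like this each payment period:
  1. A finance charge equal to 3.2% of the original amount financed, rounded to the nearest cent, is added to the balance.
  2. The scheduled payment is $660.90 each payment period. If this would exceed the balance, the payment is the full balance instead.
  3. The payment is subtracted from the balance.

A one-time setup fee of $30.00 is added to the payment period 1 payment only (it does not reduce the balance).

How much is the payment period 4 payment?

$293.70

Payment period 1: $2,018.08 +$64.58 interest = $2,082.66; pay $660.90 (+ $30.00 fee) → $1,421.76
Payment period 2: $1,421.76 +$64.58 interest = $1,486.34; pay $660.90 → $825.44
Payment period 3: $825.44 +$64.58 interest = $890.02; pay $660.90 → $229.12
Payment period 4: $229.12 +$64.58 interest = $293.70; pay $293.70 → $0.00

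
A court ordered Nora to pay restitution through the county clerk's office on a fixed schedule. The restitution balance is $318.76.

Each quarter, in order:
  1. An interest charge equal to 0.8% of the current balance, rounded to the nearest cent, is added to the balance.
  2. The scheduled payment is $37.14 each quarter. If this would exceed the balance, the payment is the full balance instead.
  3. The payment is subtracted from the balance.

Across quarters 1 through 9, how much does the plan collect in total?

$331.55

Quarter 1: opening $318.76; interest $2.55 → $321.31; payment $37.14; balance $284.17
Quarter 2: opening $284.17; interest $2.27 → $286.44; payment $37.14; balance $249.30
Quarter 3: opening $249.30; interest $1.99 → $251.29; payment $37.14; balance $214.15
Quarter 4: opening $214.15; interest $1.71 → $215.86; payment $37.14; balance $178.72
Quarter 5: opening $178.72; interest $1.43 → $180.15; payment $37.14; balance $143.01
Quarter 6: opening $143.01; interest $1.14 → $144.15; payment $37.14; balance $107.01
Quarter 7: opening $107.01; interest $0.86 → $107.87; payment $37.14; balance $70.73
Quarter 8: opening $70.73; interest $0.57 → $71.30; payment $37.14; balance $34.16
Quarter 9: opening $34.16; interest $0.27 → $34.43; payment $34.43; balance $0.00
Total paid: $331.55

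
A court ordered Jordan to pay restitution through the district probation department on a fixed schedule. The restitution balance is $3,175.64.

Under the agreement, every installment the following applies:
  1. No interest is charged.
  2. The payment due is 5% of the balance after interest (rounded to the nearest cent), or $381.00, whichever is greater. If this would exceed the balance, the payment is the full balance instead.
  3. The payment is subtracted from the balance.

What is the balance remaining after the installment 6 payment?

Installment 1: opening $3,175.64; payment $381.00; balance $2,794.64
Installment 2: opening $2,794.64; payment $381.00; balance $2,413.64
Installment 3: opening $2,413.64; payment $381.00; balance $2,032.64
Installment 4: opening $2,032.64; payment $381.00; balance $1,651.64
Installment 5: opening $1,651.64; payment $381.00; balance $1,270.64
Installment 6: opening $1,270.64; payment $381.00; balance $889.64

$889.64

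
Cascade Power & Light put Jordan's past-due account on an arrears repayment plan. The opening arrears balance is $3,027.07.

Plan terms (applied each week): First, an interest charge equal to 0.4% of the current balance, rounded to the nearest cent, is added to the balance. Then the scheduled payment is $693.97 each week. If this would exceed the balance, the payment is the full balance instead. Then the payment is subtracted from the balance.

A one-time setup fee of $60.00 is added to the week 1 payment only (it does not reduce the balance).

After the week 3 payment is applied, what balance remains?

Week 1: opening $3,027.07; interest $12.11 → $3,039.18; payment $693.97 (+ $60.00 fee); balance $2,345.21
Week 2: opening $2,345.21; interest $9.38 → $2,354.59; payment $693.97; balance $1,660.62
Week 3: opening $1,660.62; interest $6.64 → $1,667.26; payment $693.97; balance $973.29

$973.29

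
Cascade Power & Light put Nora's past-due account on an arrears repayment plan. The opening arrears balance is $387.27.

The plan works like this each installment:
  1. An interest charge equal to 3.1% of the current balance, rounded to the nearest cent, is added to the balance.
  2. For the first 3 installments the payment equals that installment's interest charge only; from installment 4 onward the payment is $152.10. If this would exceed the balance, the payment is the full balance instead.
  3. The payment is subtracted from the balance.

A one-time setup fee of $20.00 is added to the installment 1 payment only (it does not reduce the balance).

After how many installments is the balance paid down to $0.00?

Installment 1: opening $387.27; interest $12.01 → $399.28; payment $12.01 (+ $20.00 fee); balance $387.27
Installment 2: opening $387.27; interest $12.01 → $399.28; payment $12.01; balance $387.27
Installment 3: opening $387.27; interest $12.01 → $399.28; payment $12.01; balance $387.27
Installment 4: opening $387.27; interest $12.01 → $399.28; payment $152.10; balance $247.18
Installment 5: opening $247.18; interest $7.66 → $254.84; payment $152.10; balance $102.74
Installment 6: opening $102.74; interest $3.18 → $105.92; payment $105.92; balance $0.00
Balance reaches $0.00 in installment 6.

6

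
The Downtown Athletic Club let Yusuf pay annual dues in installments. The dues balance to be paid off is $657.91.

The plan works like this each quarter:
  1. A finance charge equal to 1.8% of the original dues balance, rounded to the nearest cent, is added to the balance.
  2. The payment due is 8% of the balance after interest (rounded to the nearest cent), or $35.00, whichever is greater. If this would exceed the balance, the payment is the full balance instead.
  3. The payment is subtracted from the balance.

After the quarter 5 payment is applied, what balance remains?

$480.04

# | Opening | Interest | Payment | End bal
1 | $657.91 | $11.84 | $53.58 | $616.17
2 | $616.17 | $11.84 | $50.24 | $577.77
3 | $577.77 | $11.84 | $47.17 | $542.44
4 | $542.44 | $11.84 | $44.34 | $509.94
5 | $509.94 | $11.84 | $41.74 | $480.04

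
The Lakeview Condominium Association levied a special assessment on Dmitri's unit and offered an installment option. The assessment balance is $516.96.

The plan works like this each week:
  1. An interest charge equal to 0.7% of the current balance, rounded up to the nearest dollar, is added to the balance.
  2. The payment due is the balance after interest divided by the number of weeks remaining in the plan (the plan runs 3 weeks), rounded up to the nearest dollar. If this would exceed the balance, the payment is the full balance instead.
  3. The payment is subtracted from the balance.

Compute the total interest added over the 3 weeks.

# | Opening | Interest | Payment | End bal
1 | $516.96 | $4.00 | $174.00 | $346.96
2 | $346.96 | $3.00 | $175.00 | $174.96
3 | $174.96 | $2.00 | $176.96 | $0.00
Total interest: $4.00 + $3.00 + $2.00 = $9.00

$9.00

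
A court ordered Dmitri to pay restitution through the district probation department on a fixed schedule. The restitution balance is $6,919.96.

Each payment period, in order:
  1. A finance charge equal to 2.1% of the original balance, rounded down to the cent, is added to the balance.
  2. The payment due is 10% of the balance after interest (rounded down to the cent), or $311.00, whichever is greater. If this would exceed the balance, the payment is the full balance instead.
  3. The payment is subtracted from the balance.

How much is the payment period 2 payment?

$650.40

# | Opening | Interest | Payment | End bal
1 | $6,919.96 | $145.31 | $706.52 | $6,358.75
2 | $6,358.75 | $145.31 | $650.40 | $5,853.66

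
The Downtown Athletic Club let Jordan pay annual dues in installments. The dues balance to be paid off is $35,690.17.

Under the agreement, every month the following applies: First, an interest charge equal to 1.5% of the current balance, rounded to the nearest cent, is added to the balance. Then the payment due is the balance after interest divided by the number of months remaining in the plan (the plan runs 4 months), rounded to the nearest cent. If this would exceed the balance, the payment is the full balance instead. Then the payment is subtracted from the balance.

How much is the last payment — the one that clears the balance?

Month 1: $35,690.17 +$535.35 interest = $36,225.52; pay $9,056.38 → $27,169.14
Month 2: $27,169.14 +$407.54 interest = $27,576.68; pay $9,192.23 → $18,384.45
Month 3: $18,384.45 +$275.77 interest = $18,660.22; pay $9,330.11 → $9,330.11
Month 4: $9,330.11 +$139.95 interest = $9,470.06; pay $9,470.06 → $0.00

$9,470.06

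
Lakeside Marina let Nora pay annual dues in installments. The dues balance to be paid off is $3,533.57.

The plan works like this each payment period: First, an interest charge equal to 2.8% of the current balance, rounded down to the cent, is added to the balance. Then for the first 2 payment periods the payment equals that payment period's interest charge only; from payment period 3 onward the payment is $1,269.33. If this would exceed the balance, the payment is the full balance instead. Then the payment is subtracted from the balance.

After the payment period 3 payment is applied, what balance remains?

$2,363.17

Payment period 1: opening $3,533.57; interest $98.93 → $3,632.50; payment $98.93; balance $3,533.57
Payment period 2: opening $3,533.57; interest $98.93 → $3,632.50; payment $98.93; balance $3,533.57
Payment period 3: opening $3,533.57; interest $98.93 → $3,632.50; payment $1,269.33; balance $2,363.17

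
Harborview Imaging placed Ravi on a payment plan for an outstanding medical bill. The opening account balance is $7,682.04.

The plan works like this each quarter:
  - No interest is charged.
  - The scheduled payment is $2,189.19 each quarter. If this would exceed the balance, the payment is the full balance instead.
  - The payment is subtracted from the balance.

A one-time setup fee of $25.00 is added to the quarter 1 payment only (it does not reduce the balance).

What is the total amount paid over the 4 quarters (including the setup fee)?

Quarter 1: opening $7,682.04; payment $2,189.19 (+ $25.00 fee); balance $5,492.85
Quarter 2: opening $5,492.85; payment $2,189.19; balance $3,303.66
Quarter 3: opening $3,303.66; payment $2,189.19; balance $1,114.47
Quarter 4: opening $1,114.47; payment $1,114.47; balance $0.00
Total paid: $7,707.04

$7,707.04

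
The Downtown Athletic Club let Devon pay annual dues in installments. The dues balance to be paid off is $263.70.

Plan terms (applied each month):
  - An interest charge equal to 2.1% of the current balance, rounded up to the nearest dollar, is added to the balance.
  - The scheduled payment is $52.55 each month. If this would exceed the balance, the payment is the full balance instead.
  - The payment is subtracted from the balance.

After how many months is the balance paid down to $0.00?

6

# | Opening | Interest | Payment | End bal
1 | $263.70 | $6.00 | $52.55 | $217.15
2 | $217.15 | $5.00 | $52.55 | $169.60
3 | $169.60 | $4.00 | $52.55 | $121.05
4 | $121.05 | $3.00 | $52.55 | $71.50
5 | $71.50 | $2.00 | $52.55 | $20.95
6 | $20.95 | $1.00 | $21.95 | $0.00
Balance reaches $0.00 in month 6.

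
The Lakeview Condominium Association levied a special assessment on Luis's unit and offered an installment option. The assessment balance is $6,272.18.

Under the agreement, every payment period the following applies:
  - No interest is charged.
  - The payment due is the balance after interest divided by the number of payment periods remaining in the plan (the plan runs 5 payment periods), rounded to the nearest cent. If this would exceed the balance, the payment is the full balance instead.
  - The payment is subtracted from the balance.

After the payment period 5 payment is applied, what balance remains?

Payment period 1: $6,272.18 − $1,254.44 → $5,017.74
Payment period 2: $5,017.74 − $1,254.44 → $3,763.30
Payment period 3: $3,763.30 − $1,254.43 → $2,508.87
Payment period 4: $2,508.87 − $1,254.44 → $1,254.43
Payment period 5: $1,254.43 − $1,254.43 → $0.00

$0.00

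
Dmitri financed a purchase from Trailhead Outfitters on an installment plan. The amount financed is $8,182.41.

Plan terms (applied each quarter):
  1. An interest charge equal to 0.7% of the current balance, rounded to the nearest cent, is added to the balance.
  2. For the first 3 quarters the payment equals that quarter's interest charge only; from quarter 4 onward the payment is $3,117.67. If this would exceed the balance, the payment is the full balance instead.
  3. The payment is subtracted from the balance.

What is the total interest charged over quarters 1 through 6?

# | Opening | Interest | Payment | End bal
1 | $8,182.41 | $57.28 | $57.28 | $8,182.41
2 | $8,182.41 | $57.28 | $57.28 | $8,182.41
3 | $8,182.41 | $57.28 | $57.28 | $8,182.41
4 | $8,182.41 | $57.28 | $3,117.67 | $5,122.02
5 | $5,122.02 | $35.85 | $3,117.67 | $2,040.20
6 | $2,040.20 | $14.28 | $2,054.48 | $0.00
Total interest: $57.28 + $57.28 + $57.28 + $57.28 + $35.85 + $14.28 = $279.25

$279.25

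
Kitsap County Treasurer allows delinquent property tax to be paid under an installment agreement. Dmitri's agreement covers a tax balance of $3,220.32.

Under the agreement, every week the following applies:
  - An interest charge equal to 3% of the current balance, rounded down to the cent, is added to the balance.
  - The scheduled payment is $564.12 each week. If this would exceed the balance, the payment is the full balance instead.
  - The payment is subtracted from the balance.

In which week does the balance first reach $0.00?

Week 1: opening $3,220.32; interest $96.60 → $3,316.92; payment $564.12; balance $2,752.80
Week 2: opening $2,752.80; interest $82.58 → $2,835.38; payment $564.12; balance $2,271.26
Week 3: opening $2,271.26; interest $68.13 → $2,339.39; payment $564.12; balance $1,775.27
Week 4: opening $1,775.27; interest $53.25 → $1,828.52; payment $564.12; balance $1,264.40
Week 5: opening $1,264.40; interest $37.93 → $1,302.33; payment $564.12; balance $738.21
Week 6: opening $738.21; interest $22.14 → $760.35; payment $564.12; balance $196.23
Week 7: opening $196.23; interest $5.88 → $202.11; payment $202.11; balance $0.00
Balance reaches $0.00 in week 7.

7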